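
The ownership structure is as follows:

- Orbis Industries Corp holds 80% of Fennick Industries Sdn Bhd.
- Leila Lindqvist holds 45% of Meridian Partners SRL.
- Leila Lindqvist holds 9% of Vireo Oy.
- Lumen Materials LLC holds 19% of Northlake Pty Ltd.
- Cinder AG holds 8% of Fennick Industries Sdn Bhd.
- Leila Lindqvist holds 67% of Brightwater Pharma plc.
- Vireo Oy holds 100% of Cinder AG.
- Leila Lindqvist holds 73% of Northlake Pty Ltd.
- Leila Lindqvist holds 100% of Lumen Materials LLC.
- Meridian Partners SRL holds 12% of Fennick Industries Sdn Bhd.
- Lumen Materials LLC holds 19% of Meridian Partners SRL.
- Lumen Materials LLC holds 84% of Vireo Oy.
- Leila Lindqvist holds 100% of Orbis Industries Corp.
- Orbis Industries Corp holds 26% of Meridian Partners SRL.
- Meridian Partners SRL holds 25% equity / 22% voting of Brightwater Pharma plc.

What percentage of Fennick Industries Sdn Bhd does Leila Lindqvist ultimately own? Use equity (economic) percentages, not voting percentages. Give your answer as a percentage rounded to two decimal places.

Leila reaches Fennick along 6 paths.
Via Lumen → Vireo → Cinder: 100% × 84% × 100% × 8% = 6.72%.
Via Vireo → Cinder: 9% × 100% × 8% = 0.72%.
Via Orbis → Meridian: 100% × 26% × 12% = 3.12%.
Via Lumen → Meridian: 100% × 19% × 12% = 2.28%.
Via Meridian: 45% × 12% = 5.4%.
Via Orbis: 100% × 80% = 80%.
Total: 6.72% + 0.72% + 3.12% + 2.28% + 5.4% + 80% = 98.24%.

98.24%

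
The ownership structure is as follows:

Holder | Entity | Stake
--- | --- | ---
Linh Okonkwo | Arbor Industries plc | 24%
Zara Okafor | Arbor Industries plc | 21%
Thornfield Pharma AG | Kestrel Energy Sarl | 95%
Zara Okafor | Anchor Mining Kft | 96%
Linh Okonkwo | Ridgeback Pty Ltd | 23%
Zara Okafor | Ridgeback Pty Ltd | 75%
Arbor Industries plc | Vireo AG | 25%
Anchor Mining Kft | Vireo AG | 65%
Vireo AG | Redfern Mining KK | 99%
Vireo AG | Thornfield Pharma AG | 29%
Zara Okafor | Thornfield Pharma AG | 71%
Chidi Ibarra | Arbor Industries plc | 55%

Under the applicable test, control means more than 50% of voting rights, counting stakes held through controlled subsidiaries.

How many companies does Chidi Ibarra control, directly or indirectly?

Chidi holds 55% of Arbor, so Chidi controls Arbor.
No other company's threshold is met.
Chidi controls 1 company.

1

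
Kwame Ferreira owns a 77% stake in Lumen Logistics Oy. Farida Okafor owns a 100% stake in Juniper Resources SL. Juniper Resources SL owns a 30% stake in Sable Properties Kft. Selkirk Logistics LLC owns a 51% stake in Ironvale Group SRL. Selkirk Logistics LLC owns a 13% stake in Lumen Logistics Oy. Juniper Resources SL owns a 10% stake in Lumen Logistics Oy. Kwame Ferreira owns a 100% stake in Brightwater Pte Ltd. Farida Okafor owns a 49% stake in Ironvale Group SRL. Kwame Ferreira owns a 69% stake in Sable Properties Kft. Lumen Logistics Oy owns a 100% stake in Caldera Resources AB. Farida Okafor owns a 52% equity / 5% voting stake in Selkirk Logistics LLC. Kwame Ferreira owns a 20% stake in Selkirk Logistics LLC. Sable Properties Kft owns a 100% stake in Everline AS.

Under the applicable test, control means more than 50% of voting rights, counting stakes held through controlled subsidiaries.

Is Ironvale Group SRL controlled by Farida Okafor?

Farida holds 100% of Juniper, so Farida controls Juniper.
In Ironvale, Farida's side holds only 49%, not > 50%.
So Farida does not control Ironvale.

No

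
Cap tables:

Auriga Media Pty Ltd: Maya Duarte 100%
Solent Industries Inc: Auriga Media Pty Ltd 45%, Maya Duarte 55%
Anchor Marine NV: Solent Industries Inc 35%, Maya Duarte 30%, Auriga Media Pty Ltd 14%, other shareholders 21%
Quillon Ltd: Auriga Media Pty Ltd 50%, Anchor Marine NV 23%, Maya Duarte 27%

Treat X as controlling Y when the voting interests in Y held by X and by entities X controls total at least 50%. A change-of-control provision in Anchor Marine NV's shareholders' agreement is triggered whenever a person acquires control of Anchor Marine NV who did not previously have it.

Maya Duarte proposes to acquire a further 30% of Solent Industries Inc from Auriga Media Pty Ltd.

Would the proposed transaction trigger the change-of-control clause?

No

The purchase adds only to Maya's holdings (Auriga's stake shrinks), so Maya is the only person who could newly come to control Anchor.
Maya holds 100% of Auriga, so Maya controls Auriga.
Auriga and Maya together hold 45% + 55% = 100% of Solent, so Maya controls Solent.
Solent and Maya and Auriga together hold 35% + 30% + 14% = 79% of Anchor, so Maya controls Anchor.
So Maya already controls Anchor before the transaction.
After the purchase, Maya's direct stake in Solent rises to 55% + 30% = 85%, and Auriga's stake falls to 15%.
Maya controlled Anchor already, so this is not a new person acquiring control; every other person's position is unchanged or reduced.
No new person acquires control, so the clause is not triggered.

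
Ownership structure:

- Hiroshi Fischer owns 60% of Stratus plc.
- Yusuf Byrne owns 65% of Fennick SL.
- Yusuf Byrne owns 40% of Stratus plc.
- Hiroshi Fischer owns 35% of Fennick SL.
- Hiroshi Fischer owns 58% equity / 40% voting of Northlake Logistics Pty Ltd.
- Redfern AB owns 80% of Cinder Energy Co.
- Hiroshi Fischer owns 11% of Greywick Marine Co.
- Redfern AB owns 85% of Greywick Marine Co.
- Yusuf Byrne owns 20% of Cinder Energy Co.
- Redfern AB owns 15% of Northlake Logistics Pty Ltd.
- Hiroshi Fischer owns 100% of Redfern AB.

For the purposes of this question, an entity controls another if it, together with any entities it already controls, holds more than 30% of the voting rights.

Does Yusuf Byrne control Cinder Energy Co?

Yusuf holds 40% of Stratus, so Yusuf controls Stratus.
Yusuf holds 65% of Fennick, so Yusuf controls Fennick.
In Cinder, Yusuf's side holds only 20%, not > 30%.
So Yusuf does not control Cinder.

No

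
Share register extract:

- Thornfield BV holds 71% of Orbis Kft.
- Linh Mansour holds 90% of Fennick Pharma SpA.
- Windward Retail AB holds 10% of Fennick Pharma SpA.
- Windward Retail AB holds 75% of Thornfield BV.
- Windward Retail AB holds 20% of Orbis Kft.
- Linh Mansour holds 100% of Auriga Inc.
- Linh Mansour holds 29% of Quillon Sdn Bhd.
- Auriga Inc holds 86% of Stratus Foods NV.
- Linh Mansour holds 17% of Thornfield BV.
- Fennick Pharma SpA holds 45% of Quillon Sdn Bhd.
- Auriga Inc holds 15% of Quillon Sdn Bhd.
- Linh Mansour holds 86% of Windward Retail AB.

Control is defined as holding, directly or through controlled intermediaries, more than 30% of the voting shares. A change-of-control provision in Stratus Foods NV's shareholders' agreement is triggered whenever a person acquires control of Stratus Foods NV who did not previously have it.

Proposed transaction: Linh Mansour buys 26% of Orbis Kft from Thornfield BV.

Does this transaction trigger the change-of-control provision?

No

The purchase adds only to Linh's holdings (Thornfield's stake shrinks), so Linh is the only person who could newly come to control Stratus.
Linh holds 100% of Auriga, so Linh controls Auriga.
Auriga holds 86% of Stratus, so Linh controls Stratus.
So Linh already controls Stratus before the transaction.
After the purchase, Linh holds 26% of Orbis directly, and Thornfield's stake falls to 45%.
Linh controlled Stratus already, so this is not a new person acquiring control; every other person's position is unchanged or reduced.
No new person acquires control, so the clause is not triggered.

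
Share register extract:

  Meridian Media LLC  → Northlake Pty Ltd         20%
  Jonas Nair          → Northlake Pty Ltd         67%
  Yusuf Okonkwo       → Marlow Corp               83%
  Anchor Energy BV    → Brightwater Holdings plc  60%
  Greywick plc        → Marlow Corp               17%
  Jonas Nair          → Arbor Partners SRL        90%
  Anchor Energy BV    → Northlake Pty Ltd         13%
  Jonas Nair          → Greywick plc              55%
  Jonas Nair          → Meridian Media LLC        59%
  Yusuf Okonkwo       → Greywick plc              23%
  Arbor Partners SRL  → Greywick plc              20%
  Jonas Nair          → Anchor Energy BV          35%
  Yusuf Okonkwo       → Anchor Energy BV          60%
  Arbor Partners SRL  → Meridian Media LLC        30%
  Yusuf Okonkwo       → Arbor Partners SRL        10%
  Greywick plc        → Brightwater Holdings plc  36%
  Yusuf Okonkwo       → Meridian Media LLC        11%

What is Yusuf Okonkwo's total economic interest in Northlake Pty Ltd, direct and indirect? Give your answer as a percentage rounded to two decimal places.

10.60%

Yusuf reaches Northlake along 3 paths.
Via Arbor → Meridian: 10% × 30% × 20% = 0.6%.
Via Meridian: 11% × 20% = 2.2%.
Via Anchor: 60% × 13% = 7.8%.
Total: 0.6% + 2.2% + 7.8% = 10.6%.
Rounded: 10.60%.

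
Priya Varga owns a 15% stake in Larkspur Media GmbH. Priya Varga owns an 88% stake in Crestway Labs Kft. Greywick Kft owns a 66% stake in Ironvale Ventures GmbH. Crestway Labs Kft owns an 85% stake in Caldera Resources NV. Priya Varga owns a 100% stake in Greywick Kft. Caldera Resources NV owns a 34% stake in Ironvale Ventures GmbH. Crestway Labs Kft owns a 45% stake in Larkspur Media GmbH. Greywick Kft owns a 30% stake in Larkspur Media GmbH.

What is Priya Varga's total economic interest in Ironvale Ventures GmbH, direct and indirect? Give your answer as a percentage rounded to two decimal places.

91.43%

Priya reaches Ironvale along 2 paths.
Via Greywick: 100% × 66% = 66%.
Via Crestway → Caldera: 88% × 85% × 34% = 25.432%.
Total: 66% + 25.432% = 91.432%.
Rounded: 91.43%.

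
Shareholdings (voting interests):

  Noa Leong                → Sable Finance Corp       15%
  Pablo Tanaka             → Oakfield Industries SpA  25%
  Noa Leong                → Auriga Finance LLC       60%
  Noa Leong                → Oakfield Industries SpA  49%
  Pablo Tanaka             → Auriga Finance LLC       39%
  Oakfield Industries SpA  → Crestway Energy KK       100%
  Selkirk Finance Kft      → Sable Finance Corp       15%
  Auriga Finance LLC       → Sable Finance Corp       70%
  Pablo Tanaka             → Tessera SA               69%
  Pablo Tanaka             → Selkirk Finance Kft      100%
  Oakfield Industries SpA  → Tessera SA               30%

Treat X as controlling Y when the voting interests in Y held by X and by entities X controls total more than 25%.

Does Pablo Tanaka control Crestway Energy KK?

No

Pablo holds 100% of Selkirk, so Pablo controls Selkirk.
Pablo holds 69% of Tessera, so Pablo controls Tessera.
Pablo holds 39% of Auriga, so Pablo controls Auriga.
Selkirk and Auriga together hold 15% + 70% = 85% of Sable, so Pablo controls Sable.
Neither Pablo nor any entity Pablo controls holds any voting interest in Crestway.
So Pablo does not control Crestway.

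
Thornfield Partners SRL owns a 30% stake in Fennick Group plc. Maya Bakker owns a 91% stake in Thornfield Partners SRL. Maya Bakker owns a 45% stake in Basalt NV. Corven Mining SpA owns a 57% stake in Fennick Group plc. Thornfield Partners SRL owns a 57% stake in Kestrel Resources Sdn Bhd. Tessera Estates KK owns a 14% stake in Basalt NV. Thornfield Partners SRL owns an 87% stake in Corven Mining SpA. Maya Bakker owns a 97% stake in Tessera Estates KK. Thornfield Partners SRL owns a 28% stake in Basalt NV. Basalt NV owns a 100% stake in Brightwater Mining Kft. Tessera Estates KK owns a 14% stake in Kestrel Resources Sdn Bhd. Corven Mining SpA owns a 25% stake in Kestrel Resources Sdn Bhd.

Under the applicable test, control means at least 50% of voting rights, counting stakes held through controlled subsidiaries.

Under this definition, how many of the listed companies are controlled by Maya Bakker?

Maya holds 91% of Thornfield, so Maya controls Thornfield.
Maya holds 97% of Tessera, so Maya controls Tessera.
Thornfield holds 87% of Corven, so Maya controls Corven.
Thornfield and Corven together hold 30% + 57% = 87% of Fennick, so Maya controls Fennick.
Maya and Thornfield and Tessera together hold 45% + 28% + 14% = 87% of Basalt, so Maya controls Basalt.
Tessera and Corven and Thornfield together hold 14% + 25% + 57% = 96% of Kestrel, so Maya controls Kestrel.
Basalt holds 100% of Brightwater, so Maya controls Brightwater.
Maya controls 7 companies.

7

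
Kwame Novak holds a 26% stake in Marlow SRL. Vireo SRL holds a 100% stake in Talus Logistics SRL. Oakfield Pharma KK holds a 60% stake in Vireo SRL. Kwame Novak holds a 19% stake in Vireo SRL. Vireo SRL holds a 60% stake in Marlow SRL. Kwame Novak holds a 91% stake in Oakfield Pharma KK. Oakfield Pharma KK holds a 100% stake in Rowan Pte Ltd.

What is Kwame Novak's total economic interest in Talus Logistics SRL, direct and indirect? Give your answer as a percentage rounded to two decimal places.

73.60%

Kwame reaches Talus along 2 paths.
Via Oakfield → Vireo: 91% × 60% × 100% = 54.6%.
Via Vireo: 19% × 100% = 19%.
Total: 54.6% + 19% = 73.6%.
Rounded: 73.60%.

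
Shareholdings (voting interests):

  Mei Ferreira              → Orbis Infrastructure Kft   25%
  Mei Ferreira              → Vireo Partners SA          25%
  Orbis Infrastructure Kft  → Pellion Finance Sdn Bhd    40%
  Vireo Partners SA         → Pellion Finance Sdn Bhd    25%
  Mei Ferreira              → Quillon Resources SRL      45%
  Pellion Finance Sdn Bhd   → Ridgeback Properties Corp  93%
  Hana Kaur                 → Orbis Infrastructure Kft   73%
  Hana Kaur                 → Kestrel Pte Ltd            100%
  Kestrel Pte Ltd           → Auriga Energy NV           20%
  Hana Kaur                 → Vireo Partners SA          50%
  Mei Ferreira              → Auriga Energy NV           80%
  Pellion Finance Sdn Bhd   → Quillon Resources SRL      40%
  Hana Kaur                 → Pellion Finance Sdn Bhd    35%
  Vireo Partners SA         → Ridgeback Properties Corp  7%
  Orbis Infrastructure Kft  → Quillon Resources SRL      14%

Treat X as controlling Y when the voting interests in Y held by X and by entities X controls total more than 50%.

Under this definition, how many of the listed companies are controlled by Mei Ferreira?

Mei holds 80% of Auriga, so Mei controls Auriga.
No other company's threshold is met.
Mei controls 1 company.

1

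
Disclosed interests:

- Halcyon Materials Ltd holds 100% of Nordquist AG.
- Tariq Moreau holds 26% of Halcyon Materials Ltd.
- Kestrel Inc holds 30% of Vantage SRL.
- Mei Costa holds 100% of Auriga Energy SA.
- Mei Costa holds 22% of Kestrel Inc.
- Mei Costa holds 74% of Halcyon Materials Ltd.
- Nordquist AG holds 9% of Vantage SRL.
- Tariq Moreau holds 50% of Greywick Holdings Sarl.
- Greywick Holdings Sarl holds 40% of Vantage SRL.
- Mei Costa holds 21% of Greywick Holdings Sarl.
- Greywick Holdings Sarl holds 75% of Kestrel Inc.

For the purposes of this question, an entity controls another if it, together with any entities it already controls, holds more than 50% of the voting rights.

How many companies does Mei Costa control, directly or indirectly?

3

Mei holds 74% of Halcyon, so Mei controls Halcyon.
Halcyon holds 100% of Nordquist, so Mei controls Nordquist.
Mei holds 100% of Auriga, so Mei controls Auriga.
No other company's threshold is met.
Mei controls 3 companies.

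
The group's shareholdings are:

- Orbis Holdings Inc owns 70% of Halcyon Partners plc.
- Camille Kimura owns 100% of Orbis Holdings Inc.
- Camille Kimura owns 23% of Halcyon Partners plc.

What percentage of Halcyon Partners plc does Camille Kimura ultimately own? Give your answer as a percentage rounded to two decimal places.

Camille reaches Halcyon along 2 paths.
Direct stake: 23% = 23%.
Via Orbis: 100% × 70% = 70%.
Total: 23% + 70% = 93%.
Rounded: 93.00%.

93.00%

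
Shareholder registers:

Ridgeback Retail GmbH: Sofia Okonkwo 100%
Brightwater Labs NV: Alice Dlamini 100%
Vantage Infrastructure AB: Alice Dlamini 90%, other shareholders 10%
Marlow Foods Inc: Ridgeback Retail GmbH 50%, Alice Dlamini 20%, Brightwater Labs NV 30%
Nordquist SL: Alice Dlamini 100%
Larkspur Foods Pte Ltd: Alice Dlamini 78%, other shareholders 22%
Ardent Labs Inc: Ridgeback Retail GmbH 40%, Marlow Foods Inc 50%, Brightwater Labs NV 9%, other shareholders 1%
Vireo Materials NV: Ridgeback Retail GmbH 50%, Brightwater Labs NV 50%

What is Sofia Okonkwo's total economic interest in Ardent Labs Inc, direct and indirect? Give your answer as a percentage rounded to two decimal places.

65.00%

Sofia reaches Ardent along 2 paths.
Via Ridgeback: 100% × 40% = 40%.
Via Ridgeback → Marlow: 100% × 50% × 50% = 25%.
Total: 40% + 25% = 65%.
Rounded: 65.00%.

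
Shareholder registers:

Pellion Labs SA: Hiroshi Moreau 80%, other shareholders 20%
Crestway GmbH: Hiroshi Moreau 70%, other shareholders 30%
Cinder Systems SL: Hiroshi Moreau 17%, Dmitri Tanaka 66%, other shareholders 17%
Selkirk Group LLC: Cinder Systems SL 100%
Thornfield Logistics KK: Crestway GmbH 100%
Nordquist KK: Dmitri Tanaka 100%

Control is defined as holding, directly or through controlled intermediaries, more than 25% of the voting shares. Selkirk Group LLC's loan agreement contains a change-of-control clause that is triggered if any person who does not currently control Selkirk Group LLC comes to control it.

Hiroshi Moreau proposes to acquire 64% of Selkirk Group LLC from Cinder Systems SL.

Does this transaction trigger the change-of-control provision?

The purchase adds only to Hiroshi's holdings (Cinder's stake shrinks), so Hiroshi is the only person who could newly come to control Selkirk.
Hiroshi holds 80% of Pellion, so Hiroshi controls Pellion.
Hiroshi holds 70% of Crestway, so Hiroshi controls Crestway.
Crestway holds 100% of Thornfield, so Hiroshi controls Thornfield.
Neither Hiroshi nor any entity Hiroshi controls holds any voting interest in Selkirk.
So before the transaction, Hiroshi does not control Selkirk.
After the purchase, Hiroshi holds 64% of Selkirk directly, and Cinder's stake falls to 36%.
Hiroshi holds 64% of Selkirk, so Hiroshi controls Selkirk.
Hiroshi did not control Selkirk before and does after, so the clause is triggered.

Yes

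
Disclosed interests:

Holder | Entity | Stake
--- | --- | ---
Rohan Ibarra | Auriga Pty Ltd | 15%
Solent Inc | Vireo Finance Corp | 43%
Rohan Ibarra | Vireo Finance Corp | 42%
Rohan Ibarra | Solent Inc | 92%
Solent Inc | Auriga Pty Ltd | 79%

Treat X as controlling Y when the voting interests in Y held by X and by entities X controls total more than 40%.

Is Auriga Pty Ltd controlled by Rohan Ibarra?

Rohan holds 92% of Solent, so Rohan controls Solent.
Solent and Rohan together hold 79% + 15% = 94% of Auriga, so Rohan controls Auriga.

Yes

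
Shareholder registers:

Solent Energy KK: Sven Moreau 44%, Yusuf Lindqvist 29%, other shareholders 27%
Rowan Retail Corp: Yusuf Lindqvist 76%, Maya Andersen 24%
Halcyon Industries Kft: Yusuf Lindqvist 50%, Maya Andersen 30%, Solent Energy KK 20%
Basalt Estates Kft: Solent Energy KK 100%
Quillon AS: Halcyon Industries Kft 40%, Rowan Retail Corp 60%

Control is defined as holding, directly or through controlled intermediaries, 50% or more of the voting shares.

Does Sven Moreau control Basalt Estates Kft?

Sven's largest direct stake is 44% in Solent, which does not meet the threshold, so Sven controls no company.
Neither Sven nor any entity Sven controls holds any voting interest in Basalt.
So Sven does not control Basalt.

No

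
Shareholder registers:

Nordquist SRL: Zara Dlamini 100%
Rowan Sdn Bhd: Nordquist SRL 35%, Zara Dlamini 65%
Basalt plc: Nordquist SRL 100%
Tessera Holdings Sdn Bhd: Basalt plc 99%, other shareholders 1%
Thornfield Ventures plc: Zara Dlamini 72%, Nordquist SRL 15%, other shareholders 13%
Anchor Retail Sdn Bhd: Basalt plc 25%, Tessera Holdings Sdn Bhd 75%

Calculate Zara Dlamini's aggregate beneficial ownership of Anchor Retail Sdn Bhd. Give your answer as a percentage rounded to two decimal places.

Zara reaches Anchor along 2 paths.
Via Nordquist → Basalt: 100% × 100% × 25% = 25%.
Via Nordquist → Basalt → Tessera: 100% × 100% × 99% × 75% = 74.25%.
Total: 25% + 74.25% = 99.25%.

99.25%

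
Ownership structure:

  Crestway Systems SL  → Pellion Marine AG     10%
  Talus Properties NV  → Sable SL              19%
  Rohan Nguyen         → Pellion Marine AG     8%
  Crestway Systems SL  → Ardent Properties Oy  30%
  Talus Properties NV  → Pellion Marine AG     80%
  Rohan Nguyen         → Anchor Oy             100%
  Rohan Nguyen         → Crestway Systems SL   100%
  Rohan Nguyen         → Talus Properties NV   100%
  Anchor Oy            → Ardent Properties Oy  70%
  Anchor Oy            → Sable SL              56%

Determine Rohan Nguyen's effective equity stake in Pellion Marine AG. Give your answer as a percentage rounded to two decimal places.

98.00%

Rohan reaches Pellion along 3 paths.
Via Crestway: 100% × 10% = 10%.
Via Talus: 100% × 80% = 80%.
Direct stake: 8% = 8%.
Total: 10% + 80% + 8% = 98%.
Rounded: 98.00%.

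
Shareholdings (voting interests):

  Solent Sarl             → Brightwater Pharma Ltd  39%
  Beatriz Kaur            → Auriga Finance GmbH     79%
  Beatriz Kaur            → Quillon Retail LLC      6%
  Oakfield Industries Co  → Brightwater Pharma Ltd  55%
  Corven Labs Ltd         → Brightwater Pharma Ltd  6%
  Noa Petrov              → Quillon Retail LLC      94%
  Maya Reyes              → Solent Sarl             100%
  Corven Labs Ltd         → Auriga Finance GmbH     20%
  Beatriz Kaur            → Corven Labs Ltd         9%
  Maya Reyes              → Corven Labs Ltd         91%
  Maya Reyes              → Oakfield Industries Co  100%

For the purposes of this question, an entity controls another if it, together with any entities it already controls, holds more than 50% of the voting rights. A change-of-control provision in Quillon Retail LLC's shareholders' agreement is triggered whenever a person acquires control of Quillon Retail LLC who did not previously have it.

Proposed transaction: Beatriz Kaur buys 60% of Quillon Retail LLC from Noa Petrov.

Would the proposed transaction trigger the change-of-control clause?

The purchase adds only to Beatriz's holdings (Noa's stake shrinks), so Beatriz is the only person who could newly come to control Quillon.
Beatriz holds 79% of Auriga, so Beatriz controls Auriga.
In Quillon, Beatriz's side holds only 6%, not > 50%.
So before the transaction, Beatriz does not control Quillon.
After the purchase, Beatriz's direct stake in Quillon rises to 6% + 60% = 66%, and Noa's stake falls to 34%.
Beatriz holds 66% of Quillon, so Beatriz controls Quillon.
Beatriz did not control Quillon before and does after, so the clause is triggered.

Yes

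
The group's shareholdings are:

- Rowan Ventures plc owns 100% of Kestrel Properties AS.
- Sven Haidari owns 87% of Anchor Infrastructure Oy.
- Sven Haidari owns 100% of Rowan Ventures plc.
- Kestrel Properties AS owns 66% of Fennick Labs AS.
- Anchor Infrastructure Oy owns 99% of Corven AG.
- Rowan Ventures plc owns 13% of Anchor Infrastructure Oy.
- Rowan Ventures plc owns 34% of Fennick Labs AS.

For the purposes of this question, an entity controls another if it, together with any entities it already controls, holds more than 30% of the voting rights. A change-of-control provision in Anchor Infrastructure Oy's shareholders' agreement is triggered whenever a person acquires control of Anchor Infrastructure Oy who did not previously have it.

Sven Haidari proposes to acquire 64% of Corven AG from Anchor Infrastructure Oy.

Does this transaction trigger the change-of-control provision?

No

The purchase adds only to Sven's holdings (Anchor's stake shrinks), so Sven is the only person who could newly come to control Anchor.
Sven holds 100% of Rowan, so Sven controls Rowan.
Sven and Rowan together hold 87% + 13% = 100% of Anchor, so Sven controls Anchor.
So Sven already controls Anchor before the transaction.
After the purchase, Sven holds 64% of Corven directly, and Anchor's stake falls to 35%.
Sven controlled Anchor already, so this is not a new person acquiring control; every other person's position is unchanged or reduced.
No new person acquires control, so the clause is not triggered.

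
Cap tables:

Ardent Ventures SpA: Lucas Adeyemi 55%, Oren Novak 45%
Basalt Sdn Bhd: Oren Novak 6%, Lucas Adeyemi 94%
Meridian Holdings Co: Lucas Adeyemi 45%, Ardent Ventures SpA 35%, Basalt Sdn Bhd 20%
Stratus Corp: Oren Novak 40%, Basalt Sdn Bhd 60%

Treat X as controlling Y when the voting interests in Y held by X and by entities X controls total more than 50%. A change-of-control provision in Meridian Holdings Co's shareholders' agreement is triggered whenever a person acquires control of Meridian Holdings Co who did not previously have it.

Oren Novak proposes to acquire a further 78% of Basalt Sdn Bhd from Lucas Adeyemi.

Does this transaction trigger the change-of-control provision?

The purchase adds only to Oren's holdings (Lucas's stake shrinks), so Oren is the only person who could newly come to control Meridian.
Oren's largest direct stake is 45% in Ardent, which does not meet the threshold, so Oren controls no company.
Neither Oren nor any entity Oren controls holds any voting interest in Meridian.
So before the transaction, Oren does not control Meridian.
After the purchase, Oren's direct stake in Basalt rises to 6% + 78% = 84%, and Lucas's stake falls to 16%.
Oren holds 84% of Basalt, so Oren controls Basalt.
Oren and Basalt together hold 40% + 60% = 100% of Stratus, so Oren controls Stratus.
After the transaction, Oren's side holds 20% of Meridian, not > 50%, so Oren still does not control Meridian.
No new person acquires control, so the clause is not triggered.

No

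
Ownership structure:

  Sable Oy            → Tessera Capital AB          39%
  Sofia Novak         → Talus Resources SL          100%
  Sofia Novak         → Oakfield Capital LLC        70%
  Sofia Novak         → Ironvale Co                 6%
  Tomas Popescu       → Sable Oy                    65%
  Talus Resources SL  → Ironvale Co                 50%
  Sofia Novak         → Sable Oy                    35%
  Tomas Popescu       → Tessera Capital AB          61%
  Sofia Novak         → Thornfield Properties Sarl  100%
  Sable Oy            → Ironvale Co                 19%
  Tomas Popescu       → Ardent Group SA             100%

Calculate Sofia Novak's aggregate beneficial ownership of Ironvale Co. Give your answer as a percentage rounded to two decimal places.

62.65%

Sofia reaches Ironvale along 3 paths.
Via Talus: 100% × 50% = 50%.
Direct stake: 6% = 6%.
Via Sable: 35% × 19% = 6.65%.
Total: 50% + 6% + 6.65% = 62.65%.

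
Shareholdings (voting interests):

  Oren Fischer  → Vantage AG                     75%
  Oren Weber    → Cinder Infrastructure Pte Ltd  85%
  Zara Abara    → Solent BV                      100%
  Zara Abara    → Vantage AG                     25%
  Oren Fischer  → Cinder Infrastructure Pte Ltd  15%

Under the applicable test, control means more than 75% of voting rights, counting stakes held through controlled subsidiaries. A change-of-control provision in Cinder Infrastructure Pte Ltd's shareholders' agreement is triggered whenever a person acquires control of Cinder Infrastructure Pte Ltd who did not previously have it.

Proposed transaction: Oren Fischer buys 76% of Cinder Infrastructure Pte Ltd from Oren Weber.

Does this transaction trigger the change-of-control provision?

Yes

The purchase adds only to Oren Fischer's holdings (Oren Weber's stake shrinks), so Oren Fischer is the only person who could newly come to control Cinder.
Oren Fischer's largest direct stake is 75% in Vantage, which does not meet the threshold, so Oren Fischer controls no company.
In Cinder, Oren Fischer's side holds only 15%, not > 75%.
So before the transaction, Oren Fischer does not control Cinder.
After the purchase, Oren Fischer's direct stake in Cinder rises to 15% + 76% = 91%, and Oren Weber's stake falls to 9%.
Oren Fischer holds 91% of Cinder, so Oren Fischer controls Cinder.
Oren Fischer did not control Cinder before and does after, so the clause is triggered.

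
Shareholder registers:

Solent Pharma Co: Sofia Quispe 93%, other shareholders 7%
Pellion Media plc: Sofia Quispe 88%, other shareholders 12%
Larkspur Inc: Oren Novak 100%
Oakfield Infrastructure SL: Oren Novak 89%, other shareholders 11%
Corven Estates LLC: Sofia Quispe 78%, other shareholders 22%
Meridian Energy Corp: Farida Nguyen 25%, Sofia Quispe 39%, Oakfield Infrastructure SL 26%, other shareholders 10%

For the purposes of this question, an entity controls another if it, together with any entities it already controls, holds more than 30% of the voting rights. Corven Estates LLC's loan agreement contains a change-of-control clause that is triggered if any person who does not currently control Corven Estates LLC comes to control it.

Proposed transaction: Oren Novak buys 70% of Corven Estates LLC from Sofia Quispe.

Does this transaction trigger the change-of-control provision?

The purchase adds only to Oren's holdings (Sofia's stake shrinks), so Oren is the only person who could newly come to control Corven.
Oren holds 100% of Larkspur, so Oren controls Larkspur.
Oren holds 89% of Oakfield, so Oren controls Oakfield.
Neither Oren nor any entity Oren controls holds any voting interest in Corven.
So before the transaction, Oren does not control Corven.
After the purchase, Oren holds 70% of Corven directly, and Sofia's stake falls to 8%.
Oren holds 70% of Corven, so Oren controls Corven.
Oren did not control Corven before and does after, so the clause is triggered.

Yes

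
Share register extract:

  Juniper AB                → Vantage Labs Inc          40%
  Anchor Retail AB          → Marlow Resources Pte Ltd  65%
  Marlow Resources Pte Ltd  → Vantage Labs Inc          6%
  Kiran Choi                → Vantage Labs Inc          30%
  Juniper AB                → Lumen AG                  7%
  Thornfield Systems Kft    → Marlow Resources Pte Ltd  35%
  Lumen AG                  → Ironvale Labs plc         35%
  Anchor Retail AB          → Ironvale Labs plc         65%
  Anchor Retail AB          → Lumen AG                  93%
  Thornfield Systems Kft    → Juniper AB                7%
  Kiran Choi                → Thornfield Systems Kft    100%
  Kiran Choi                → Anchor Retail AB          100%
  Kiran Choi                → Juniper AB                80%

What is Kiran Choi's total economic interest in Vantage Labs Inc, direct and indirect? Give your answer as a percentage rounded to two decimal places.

70.80%

Kiran reaches Vantage along 5 paths.
Direct stake: 30% = 30%.
Via Thornfield → Marlow: 100% × 35% × 6% = 2.1%.
Via Anchor → Marlow: 100% × 65% × 6% = 3.9%.
Via Thornfield → Juniper: 100% × 7% × 40% = 2.8%.
Via Juniper: 80% × 40% = 32%.
Total: 30% + 2.1% + 3.9% + 2.8% + 32% = 70.8%.
Rounded: 70.80%.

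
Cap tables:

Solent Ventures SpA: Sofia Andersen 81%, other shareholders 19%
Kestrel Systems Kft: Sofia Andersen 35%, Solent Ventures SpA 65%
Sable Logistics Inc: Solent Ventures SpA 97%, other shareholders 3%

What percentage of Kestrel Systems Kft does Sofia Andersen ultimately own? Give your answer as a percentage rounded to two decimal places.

Sofia reaches Kestrel along 2 paths.
Direct stake: 35% = 35%.
Via Solent: 81% × 65% = 52.65%.
Total: 35% + 52.65% = 87.65%.

87.65%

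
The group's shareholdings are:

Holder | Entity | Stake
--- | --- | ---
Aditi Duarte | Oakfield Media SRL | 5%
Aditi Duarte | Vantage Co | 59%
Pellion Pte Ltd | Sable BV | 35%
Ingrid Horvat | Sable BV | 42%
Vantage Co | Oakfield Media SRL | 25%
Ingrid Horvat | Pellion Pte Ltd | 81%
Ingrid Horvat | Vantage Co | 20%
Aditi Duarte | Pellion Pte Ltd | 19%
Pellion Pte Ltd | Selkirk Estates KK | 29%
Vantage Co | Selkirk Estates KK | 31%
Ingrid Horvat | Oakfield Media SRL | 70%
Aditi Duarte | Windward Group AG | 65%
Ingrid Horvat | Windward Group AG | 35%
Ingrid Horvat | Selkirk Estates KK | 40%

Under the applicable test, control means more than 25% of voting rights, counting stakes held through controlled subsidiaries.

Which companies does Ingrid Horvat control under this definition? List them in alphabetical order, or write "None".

Oakfield Media SRL, Pellion Pte Ltd, Sable BV, Selkirk Estates KK, Windward Group AG

Ingrid holds 81% of Pellion, so Ingrid controls Pellion.
Pellion and Ingrid together hold 29% + 40% = 69% of Selkirk, so Ingrid controls Selkirk.
Ingrid holds 70% of Oakfield, so Ingrid controls Oakfield.
Pellion and Ingrid together hold 35% + 42% = 77% of Sable, so Ingrid controls Sable.
Ingrid holds 35% of Windward, so Ingrid controls Windward.
No other company's threshold is met.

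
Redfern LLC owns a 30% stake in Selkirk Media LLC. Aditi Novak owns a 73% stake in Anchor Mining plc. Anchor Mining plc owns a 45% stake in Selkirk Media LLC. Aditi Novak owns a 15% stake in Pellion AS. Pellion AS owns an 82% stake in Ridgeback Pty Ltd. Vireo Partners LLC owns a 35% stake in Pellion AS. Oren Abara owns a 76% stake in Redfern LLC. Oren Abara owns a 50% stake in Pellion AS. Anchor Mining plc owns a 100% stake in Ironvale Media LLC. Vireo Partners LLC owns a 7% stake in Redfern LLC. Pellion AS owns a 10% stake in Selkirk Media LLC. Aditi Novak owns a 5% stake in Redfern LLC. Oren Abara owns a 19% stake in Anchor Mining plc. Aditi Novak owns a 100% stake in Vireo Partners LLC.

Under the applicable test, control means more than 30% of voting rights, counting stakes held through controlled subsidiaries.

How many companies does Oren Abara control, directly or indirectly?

Oren holds 76% of Redfern, so Oren controls Redfern.
Oren holds 50% of Pellion, so Oren controls Pellion.
Pellion holds 82% of Ridgeback, so Oren controls Ridgeback.
Pellion and Redfern together hold 10% + 30% = 40% of Selkirk, so Oren controls Selkirk.
No other company's threshold is met.
Oren controls 4 companies.

4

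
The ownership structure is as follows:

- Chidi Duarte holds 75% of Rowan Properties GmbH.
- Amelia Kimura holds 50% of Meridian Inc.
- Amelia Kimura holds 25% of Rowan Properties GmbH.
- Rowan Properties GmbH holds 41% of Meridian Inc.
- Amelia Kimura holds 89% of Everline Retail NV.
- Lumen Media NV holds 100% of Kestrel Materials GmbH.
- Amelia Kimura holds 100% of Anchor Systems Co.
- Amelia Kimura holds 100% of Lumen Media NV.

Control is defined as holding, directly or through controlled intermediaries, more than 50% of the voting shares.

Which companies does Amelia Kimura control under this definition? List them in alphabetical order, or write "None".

Anchor Systems Co, Everline Retail NV, Kestrel Materials GmbH, Lumen Media NV

Amelia holds 100% of Lumen, so Amelia controls Lumen.
Lumen holds 100% of Kestrel, so Amelia controls Kestrel.
Amelia holds 89% of Everline, so Amelia controls Everline.
Amelia holds 100% of Anchor, so Amelia controls Anchor.
No other company's threshold is met.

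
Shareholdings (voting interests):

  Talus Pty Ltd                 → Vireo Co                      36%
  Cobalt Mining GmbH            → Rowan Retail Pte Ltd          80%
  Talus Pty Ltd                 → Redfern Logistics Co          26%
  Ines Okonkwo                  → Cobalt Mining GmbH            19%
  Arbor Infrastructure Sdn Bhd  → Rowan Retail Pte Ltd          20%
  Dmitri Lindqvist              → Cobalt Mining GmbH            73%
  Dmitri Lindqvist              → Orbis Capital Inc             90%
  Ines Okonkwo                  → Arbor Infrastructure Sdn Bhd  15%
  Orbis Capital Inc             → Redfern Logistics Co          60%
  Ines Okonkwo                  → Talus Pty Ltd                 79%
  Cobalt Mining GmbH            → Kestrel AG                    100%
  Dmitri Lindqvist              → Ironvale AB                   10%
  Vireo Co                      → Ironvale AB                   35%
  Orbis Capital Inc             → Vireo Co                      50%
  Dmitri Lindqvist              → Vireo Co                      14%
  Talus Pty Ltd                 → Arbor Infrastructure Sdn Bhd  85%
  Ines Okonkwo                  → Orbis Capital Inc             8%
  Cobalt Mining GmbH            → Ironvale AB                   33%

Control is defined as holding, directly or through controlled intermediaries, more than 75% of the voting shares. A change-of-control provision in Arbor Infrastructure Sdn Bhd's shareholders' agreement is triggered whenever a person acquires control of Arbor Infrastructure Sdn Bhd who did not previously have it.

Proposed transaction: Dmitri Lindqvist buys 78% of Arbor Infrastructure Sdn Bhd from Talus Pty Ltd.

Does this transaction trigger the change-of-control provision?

Yes

The purchase adds only to Dmitri's holdings (Talus's stake shrinks), so Dmitri is the only person who could newly come to control Arbor.
Dmitri holds 90% of Orbis, so Dmitri controls Orbis.
Neither Dmitri nor any entity Dmitri controls holds any voting interest in Arbor.
So before the transaction, Dmitri does not control Arbor.
After the purchase, Dmitri holds 78% of Arbor directly, and Talus's stake falls to 7%.
Dmitri holds 78% of Arbor, so Dmitri controls Arbor.
Dmitri did not control Arbor before and does after, so the clause is triggered.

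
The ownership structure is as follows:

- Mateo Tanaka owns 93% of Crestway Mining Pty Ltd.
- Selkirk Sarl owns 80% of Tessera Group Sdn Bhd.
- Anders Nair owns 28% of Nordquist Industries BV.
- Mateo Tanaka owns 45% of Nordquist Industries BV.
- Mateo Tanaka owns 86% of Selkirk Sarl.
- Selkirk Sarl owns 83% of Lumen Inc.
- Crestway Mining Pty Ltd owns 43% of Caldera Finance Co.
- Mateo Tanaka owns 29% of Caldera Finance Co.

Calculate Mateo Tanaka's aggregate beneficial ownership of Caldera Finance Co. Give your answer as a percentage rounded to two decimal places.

Mateo reaches Caldera along 2 paths.
Via Crestway: 93% × 43% = 39.99%.
Direct stake: 29% = 29%.
Total: 39.99% + 29% = 68.99%.

68.99%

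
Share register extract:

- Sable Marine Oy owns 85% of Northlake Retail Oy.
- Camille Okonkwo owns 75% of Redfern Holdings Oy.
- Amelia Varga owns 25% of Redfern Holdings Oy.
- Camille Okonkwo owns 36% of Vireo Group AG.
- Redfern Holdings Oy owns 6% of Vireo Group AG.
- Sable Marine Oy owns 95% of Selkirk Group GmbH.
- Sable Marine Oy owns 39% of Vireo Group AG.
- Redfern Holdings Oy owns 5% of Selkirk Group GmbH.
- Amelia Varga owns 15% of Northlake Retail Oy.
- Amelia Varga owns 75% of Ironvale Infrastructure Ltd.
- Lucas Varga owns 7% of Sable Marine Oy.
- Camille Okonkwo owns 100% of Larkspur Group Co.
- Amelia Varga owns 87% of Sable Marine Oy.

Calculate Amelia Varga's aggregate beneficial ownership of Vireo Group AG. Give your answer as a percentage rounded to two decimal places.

35.43%

Amelia reaches Vireo along 2 paths.
Via Sable: 87% × 39% = 33.93%.
Via Redfern: 25% × 6% = 1.5%.
Total: 33.93% + 1.5% = 35.43%.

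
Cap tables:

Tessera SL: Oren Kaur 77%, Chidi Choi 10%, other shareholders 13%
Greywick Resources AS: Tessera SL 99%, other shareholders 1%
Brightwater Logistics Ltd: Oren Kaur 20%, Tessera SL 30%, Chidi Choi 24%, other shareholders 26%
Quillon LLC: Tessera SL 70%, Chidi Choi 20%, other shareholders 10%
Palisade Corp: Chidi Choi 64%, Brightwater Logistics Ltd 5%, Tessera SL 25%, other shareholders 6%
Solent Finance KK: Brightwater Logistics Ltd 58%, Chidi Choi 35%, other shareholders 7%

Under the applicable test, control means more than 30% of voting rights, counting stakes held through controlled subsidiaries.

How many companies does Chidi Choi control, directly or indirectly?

2

Chidi holds 64% of Palisade, so Chidi controls Palisade.
Chidi holds 35% of Solent, so Chidi controls Solent.
No other company's threshold is met.
Chidi controls 2 companies.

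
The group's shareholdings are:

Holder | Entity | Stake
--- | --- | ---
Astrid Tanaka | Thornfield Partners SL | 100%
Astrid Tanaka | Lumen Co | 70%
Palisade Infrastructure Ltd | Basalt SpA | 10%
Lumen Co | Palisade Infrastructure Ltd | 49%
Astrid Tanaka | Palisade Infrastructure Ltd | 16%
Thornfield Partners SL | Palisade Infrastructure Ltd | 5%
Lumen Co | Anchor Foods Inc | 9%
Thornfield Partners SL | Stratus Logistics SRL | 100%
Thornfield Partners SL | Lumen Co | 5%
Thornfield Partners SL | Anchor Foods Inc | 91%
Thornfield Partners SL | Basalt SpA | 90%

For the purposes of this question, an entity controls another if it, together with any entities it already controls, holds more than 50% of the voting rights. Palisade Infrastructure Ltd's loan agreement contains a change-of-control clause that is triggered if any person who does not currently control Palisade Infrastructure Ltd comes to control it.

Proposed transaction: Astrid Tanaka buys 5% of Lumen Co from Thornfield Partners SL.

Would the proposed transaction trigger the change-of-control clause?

No

The purchase adds only to Astrid's holdings (Thornfield's stake shrinks), so Astrid is the only person who could newly come to control Palisade.
Astrid holds 100% of Thornfield, so Astrid controls Thornfield.
Astrid and Thornfield together hold 70% + 5% = 75% of Lumen, so Astrid controls Lumen.
Lumen and Thornfield and Astrid together hold 49% + 5% + 16% = 70% of Palisade, so Astrid controls Palisade.
So Astrid already controls Palisade before the transaction.
After the purchase, Astrid's direct stake in Lumen rises to 70% + 5% = 75%, and Thornfield's stake falls to 0%.
Astrid controlled Palisade already, so this is not a new person acquiring control; every other person's position is unchanged or reduced.
No new person acquires control, so the clause is not triggered.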